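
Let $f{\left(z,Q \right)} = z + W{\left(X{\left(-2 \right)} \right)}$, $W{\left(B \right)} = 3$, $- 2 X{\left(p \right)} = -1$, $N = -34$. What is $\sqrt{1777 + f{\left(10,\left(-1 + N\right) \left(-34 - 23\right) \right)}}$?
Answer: $\sqrt{1790} \approx 42.308$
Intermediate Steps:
$X{\left(p \right)} = \frac{1}{2}$ ($X{\left(p \right)} = \left(- \frac{1}{2}\right) \left(-1\right) = \frac{1}{2}$)
$f{\left(z,Q \right)} = 3 + z$ ($f{\left(z,Q \right)} = z + 3 = 3 + z$)
$\sqrt{1777 + f{\left(10,\left(-1 + N\right) \left(-34 - 23\right) \right)}} = \sqrt{1777 + \left(3 + 10\right)} = \sqrt{1777 + 13} = \sqrt{1790}$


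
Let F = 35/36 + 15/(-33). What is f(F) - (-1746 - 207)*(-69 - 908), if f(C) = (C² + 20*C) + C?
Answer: -299215883291/156816 ≈ -1.9081e+6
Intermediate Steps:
F = 205/396 (F = 35*(1/36) + 15*(-1/33) = 35/36 - 5/11 = 205/396 ≈ 0.51768)
f(C) = C² + 21*C
f(F) - (-1746 - 207)*(-69 - 908) = 205*(21 + 205/396)/396 - (-1746 - 207)*(-69 - 908) = (205/396)*(8521/396) - (-1953)*(-977) = 1746805/156816 - 1*1908081 = 1746805/156816 - 1908081 = -299215883291/156816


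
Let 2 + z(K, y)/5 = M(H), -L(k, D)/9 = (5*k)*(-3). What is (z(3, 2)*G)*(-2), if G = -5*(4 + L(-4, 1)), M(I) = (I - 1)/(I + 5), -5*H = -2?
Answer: 509200/9 ≈ 56578.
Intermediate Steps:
H = 2/5 (H = -1/5*(-2) = 2/5 ≈ 0.40000)
L(k, D) = 135*k (L(k, D) = -9*5*k*(-3) = -(-135)*k = 135*k)
M(I) = (-1 + I)/(5 + I)
G = 2680 (G = -5*(4 + 135*(-4)) = -5*(4 - 540) = -5*(-536) = 2680)
z(K, y) = -95/9 (z(K, y) = -10 + 5*((-1 + 2/5)/(5 + 2/5)) = -10 + 5*(-3/5/(27/5)) = -10 + 5*((5/27)*(-3/5)) = -10 + 5*(-1/9) = -10 - 5/9 = -95/9)
(z(3, 2)*G)*(-2) = -95/9*2680*(-2) = -254600/9*(-2) = 509200/9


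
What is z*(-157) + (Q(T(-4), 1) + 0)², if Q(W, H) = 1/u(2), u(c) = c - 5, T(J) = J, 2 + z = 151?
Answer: -210536/9 ≈ -23393.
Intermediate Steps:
z = 149 (z = -2 + 151 = 149)
u(c) = -5 + c
Q(W, H) = -⅓ (Q(W, H) = 1/(-5 + 2) = 1/(-3) = 1*(-⅓) = -⅓)
z*(-157) + (Q(T(-4), 1) + 0)² = 149*(-157) + (-⅓ + 0)² = -23393 + (-⅓)² = -23393 + ⅑ = -210536/9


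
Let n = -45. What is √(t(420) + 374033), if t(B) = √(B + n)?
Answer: √(374033 + 5*√15) ≈ 611.60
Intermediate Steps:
t(B) = √(-45 + B) (t(B) = √(B - 45) = √(-45 + B))
√(t(420) + 374033) = √(√(-45 + 420) + 374033) = √(√375 + 374033) = √(5*√15 + 374033) = √(374033 + 5*√15)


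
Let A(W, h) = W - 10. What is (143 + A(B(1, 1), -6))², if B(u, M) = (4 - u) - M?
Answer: 18225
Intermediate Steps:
B(u, M) = 4 - M - u
A(W, h) = -10 + W
(143 + A(B(1, 1), -6))² = (143 + (-10 + (4 - 1*1 - 1*1)))² = (143 + (-10 + (4 - 1 - 1)))² = (143 + (-10 + 2))² = (143 - 8)² = 135² = 18225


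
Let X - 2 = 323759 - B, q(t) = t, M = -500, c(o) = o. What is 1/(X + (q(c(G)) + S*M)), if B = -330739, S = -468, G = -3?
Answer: 1/888497 ≈ 1.1255e-6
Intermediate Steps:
X = 654500 (X = 2 + (323759 - 1*(-330739)) = 2 + (323759 + 330739) = 2 + 654498 = 654500)
1/(X + (q(c(G)) + S*M)) = 1/(654500 + (-3 - 468*(-500))) = 1/(654500 + (-3 + 234000)) = 1/(654500 + 233997) = 1/888497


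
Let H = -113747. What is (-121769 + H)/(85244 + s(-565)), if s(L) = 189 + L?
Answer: -58879/21217 ≈ -2.7751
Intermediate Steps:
(-121769 + H)/(85244 + s(-565)) = (-121769 - 113747)/(85244 + (189 - 565)) = -235516/(85244 - 376) = -235516/84868 = -235516*1/84868 = -58879/21217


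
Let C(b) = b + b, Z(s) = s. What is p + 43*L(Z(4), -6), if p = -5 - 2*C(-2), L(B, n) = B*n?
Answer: -1029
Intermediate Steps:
C(b) = 2*b
p = 3 (p = -5 - 4*(-2) = -5 - 2*(-4) = -5 + 8 = 3)
p + 43*L(Z(4), -6) = 3 + 43*(4*(-6)) = 3 + 43*(-24) = 3 - 1032 = -1029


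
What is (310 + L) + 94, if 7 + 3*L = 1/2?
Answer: 2411/6 ≈ 401.83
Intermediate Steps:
L = -13/6 (L = -7/3 + (⅓)/2 = -7/3 + (⅓)*(½) = -7/3 + ⅙ = -13/6 ≈ -2.1667)
(310 + L) + 94 = (310 - 13/6) + 94 = 1847/6 + 94 = 2411/6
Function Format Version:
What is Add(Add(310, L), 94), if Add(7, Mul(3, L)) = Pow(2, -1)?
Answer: Rational(2411, 6) ≈ 401.83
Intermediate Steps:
L = Rational(-13, 6) (L = Add(Rational(-7, 3), Mul(Rational(1, 3), Pow(2, -1))) = Add(Rational(-7, 3), Mul(Rational(1, 3), Rational(1, 2))) = Add(Rational(-7, 3), Rational(1, 6)) = Rational(-13, 6) ≈ -2.1667)
Add(Add(310, L), 94) = Add(Add(310, Rational(-13, 6)), 94) = Add(Rational(1847, 6), 94) = Rational(2411, 6)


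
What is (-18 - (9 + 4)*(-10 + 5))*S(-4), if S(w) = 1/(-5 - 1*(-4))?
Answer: -47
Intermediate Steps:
S(w) = -1 (S(w) = 1/(-5 + 4) = 1/(-1) = -1)
(-18 - (9 + 4)*(-10 + 5))*S(-4) = (-18 - (9 + 4)*(-10 + 5))*(-1) = (-18 - 13*(-5))*(-1) = (-18 - 1*(-65))*(-1) = (-18 + 65)*(-1) = 47*(-1) = -47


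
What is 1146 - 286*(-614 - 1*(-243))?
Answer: 107252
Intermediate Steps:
1146 - 286*(-614 - 1*(-243)) = 1146 - 286*(-614 + 243) = 1146 - 286*(-371) = 1146 + 106106 = 107252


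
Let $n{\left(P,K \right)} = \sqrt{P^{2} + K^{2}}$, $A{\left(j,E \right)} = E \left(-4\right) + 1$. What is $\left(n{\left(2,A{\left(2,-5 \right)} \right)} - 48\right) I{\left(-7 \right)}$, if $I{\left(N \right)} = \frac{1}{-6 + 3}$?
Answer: $16 - \frac{\sqrt{445}}{3} \approx 8.9683$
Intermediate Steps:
$I{\left(N \right)} = - \frac{1}{3}$ ($I{\left(N \right)} = \frac{1}{-3} = - \frac{1}{3}$)
$A{\left(j,E \right)} = 1 - 4 E$ ($A{\left(j,E \right)} = - 4 E + 1 = 1 - 4 E$)
$n{\left(P,K \right)} = \sqrt{K^{2} + P^{2}}$
$\left(n{\left(2,A{\left(2,-5 \right)} \right)} - 48\right) I{\left(-7 \right)} = \left(\sqrt{\left(1 - -20\right)^{2} + 2^{2}} - 48\right) \left(- \frac{1}{3}\right) = \left(\sqrt{\left(1 + 20\right)^{2} + 4} - 48\right) \left(- \frac{1}{3}\right) = \left(\sqrt{21^{2} + 4} - 48\right) \left(- \frac{1}{3}\right) = \left(\sqrt{441 + 4} - 48\right) \left(- \frac{1}{3}\right) = \left(\sqrt{445} - 48\right) \left(- \frac{1}{3}\right) = \left(-48 + \sqrt{445}\right) \left(- \frac{1}{3}\right) = 16 - \frac{\sqrt{445}}{3}$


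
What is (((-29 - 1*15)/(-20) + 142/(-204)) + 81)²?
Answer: 1770473929/260100 ≈ 6806.9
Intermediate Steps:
(((-29 - 1*15)/(-20) + 142/(-204)) + 81)² = (((-29 - 15)*(-1/20) + 142*(-1/204)) + 81)² = ((-44*(-1/20) - 71/102) + 81)² = ((11/5 - 71/102) + 81)² = (767/510 + 81)² = (42077/510)² = 1770473929/260100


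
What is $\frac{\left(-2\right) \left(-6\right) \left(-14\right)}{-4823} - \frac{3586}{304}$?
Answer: $- \frac{1231729}{104728} \approx -11.761$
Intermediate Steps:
$\frac{\left(-2\right) \left(-6\right) \left(-14\right)}{-4823} - \frac{3586}{304} = 12 \left(-14\right) \left(- \frac{1}{4823}\right) - \frac{1793}{152} = \left(-168\right) \left(- \frac{1}{4823}\right) - \frac{1793}{152} = \frac{24}{689} - \frac{1793}{152} = - \frac{1231729}{104728}$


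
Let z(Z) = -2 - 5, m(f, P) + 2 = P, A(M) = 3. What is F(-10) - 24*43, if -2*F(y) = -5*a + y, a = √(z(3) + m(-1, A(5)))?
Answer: -1027 + 5*I*√6/2 ≈ -1027.0 + 6.1237*I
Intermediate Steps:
m(f, P) = -2 + P
z(Z) = -7
a = I*√6 (a = √(-7 + (-2 + 3)) = √(-7 + 1) = √(-6) = I*√6 ≈ 2.4495*I)
F(y) = -y/2 + 5*I*√6/2 (F(y) = -(-5*I*√6 + y)/2 = -(y - 5*I*√6)/2 = -y/2 + 5*I*√6/2)
F(-10) - 24*43 = (-½*(-10) + 5*I*√6/2) - 24*43 = (5 + 5*I*√6/2) - 1032 = -1027 + 5*I*√6/2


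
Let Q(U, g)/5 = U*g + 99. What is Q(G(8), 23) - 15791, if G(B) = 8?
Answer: -14376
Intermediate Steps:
Q(U, g) = 495 + 5*U*g (Q(U, g) = 5*(U*g + 99) = 5*(99 + U*g) = 495 + 5*U*g)
Q(G(8), 23) - 15791 = (495 + 5*8*23) - 15791 = (495 + 920) - 15791 = 1415 - 15791 = -14376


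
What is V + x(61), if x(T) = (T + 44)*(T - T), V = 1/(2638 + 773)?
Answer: 1/3411 ≈ 0.00029317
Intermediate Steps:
V = 1/3411 ≈ 0.00029317
x(T) = 0 (x(T) = (44 + T)*0 = 0)
V + x(61) = 1/3411 + 0 = 1/3411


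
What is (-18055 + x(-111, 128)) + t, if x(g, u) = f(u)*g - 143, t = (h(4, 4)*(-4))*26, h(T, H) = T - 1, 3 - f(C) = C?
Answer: -4635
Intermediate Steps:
f(C) = 3 - C
h(T, H) = -1 + T
t = -312 (t = ((-1 + 4)*(-4))*26 = (3*(-4))*26 = -12*26 = -312)
x(g, u) = -143 + g*(3 - u) (x(g, u) = (3 - u)*g - 143 = g*(3 - u) - 143 = -143 + g*(3 - u))
(-18055 + x(-111, 128)) + t = (-18055 + (-143 - 1*(-111)*(-3 + 128))) - 312 = (-18055 + (-143 - 1*(-111)*125)) - 312 = (-18055 + (-143 + 13875)) - 312 = (-18055 + 13732) - 312 = -4323 - 312 = -4635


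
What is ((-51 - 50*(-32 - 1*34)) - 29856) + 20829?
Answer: -5778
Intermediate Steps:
((-51 - 50*(-32 - 1*34)) - 29856) + 20829 = ((-51 - 50*(-32 - 34)) - 29856) + 20829 = ((-51 - 50*(-66)) - 29856) + 20829 = ((-51 + 3300) - 29856) + 20829 = (3249 - 29856) + 20829 = -26607 + 20829 = -5778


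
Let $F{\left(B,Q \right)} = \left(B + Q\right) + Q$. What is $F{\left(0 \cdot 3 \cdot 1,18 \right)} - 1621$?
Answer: $-1585$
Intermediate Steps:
$F{\left(B,Q \right)} = B + 2 Q$
$F{\left(0 \cdot 3 \cdot 1,18 \right)} - 1621 = \left(0 \cdot 3 \cdot 1 + 2 \cdot 18\right) - 1621 = \left(0 \cdot 1 + 36\right) - 1621 = \left(0 + 36\right) - 1621 = 36 - 1621 = -1585$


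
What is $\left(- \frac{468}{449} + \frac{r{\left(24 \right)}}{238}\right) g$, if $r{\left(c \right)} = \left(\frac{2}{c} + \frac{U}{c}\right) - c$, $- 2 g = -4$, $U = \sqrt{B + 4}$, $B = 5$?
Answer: $- \frac{2929595}{1282344} \approx -2.2846$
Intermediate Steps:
$U = 3$ ($U = \sqrt{5 + 4} = \sqrt{9} = 3$)
$g = 2$ ($g = \left(- \frac{1}{2}\right) \left(-4\right) = 2$)
$r{\left(c \right)} = - c + \frac{5}{c}$ ($r{\left(c \right)} = \left(\frac{2}{c} + \frac{3}{c}\right) - c = \frac{5}{c} - c = - c + \frac{5}{c}$)
$\left(- \frac{468}{449} + \frac{r{\left(24 \right)}}{238}\right) g = \left(- \frac{468}{449} + \frac{\left(-1\right) 24 + \frac{5}{24}}{238}\right) 2 = \left(\left(-468\right) \frac{1}{449} + \left(-24 + 5 \cdot \frac{1}{24}\right) \frac{1}{238}\right) 2 = \left(- \frac{468}{449} + \left(-24 + \frac{5}{24}\right) \frac{1}{238}\right) 2 = \left(- \frac{468}{449} - \frac{571}{5712}\right) 2 = \left(- \frac{2929595}{2564688}\right) 2 = - \frac{2929595}{1282344}$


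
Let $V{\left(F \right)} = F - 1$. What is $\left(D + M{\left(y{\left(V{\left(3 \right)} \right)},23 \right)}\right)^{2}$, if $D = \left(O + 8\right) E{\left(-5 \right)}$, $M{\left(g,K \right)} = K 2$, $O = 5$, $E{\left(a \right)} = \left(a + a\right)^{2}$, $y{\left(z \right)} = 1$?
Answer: $1811716$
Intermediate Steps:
$V{\left(F \right)} = -1 + F$ ($V{\left(F \right)} = F - 1 = -1 + F$)
$E{\left(a \right)} = 4 a^{2}$ ($E{\left(a \right)} = \left(2 a\right)^{2} = 4 a^{2}$)
$M{\left(g,K \right)} = 2 K$
$D = 1300$ ($D = \left(5 + 8\right) 4 \left(-5\right)^{2} = 13 \cdot 4 \cdot 25 = 13 \cdot 100 = 1300$)
$\left(D + M{\left(y{\left(V{\left(3 \right)} \right)},23 \right)}\right)^{2} = \left(1300 + 2 \cdot 23\right)^{2} = \left(1300 + 46\right)^{2} = 1346^{2} = 1811716$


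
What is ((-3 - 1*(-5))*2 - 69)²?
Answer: 4225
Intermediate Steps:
((-3 - 1*(-5))*2 - 69)² = ((-3 + 5)*2 - 69)² = (2*2 - 69)² = (4 - 69)² = (-65)² = 4225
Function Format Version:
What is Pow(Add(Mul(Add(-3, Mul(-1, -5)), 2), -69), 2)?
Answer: 4225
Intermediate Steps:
Pow(Add(Mul(Add(-3, Mul(-1, -5)), 2), -69), 2) = Pow(Add(Mul(Add(-3, 5), 2), -69), 2) = Pow(Add(Mul(2, 2), -69), 2) = Pow(Add(4, -69), 2) = Pow(-65, 2) = 4225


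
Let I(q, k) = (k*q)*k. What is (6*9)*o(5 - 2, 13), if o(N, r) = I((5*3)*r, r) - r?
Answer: 1778868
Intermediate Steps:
I(q, k) = q*k²
o(N, r) = -r + 15*r³ (o(N, r) = ((5*3)*r)*r² - r = (15*r)*r² - r = 15*r³ - r = -r + 15*r³)
(6*9)*o(5 - 2, 13) = (6*9)*(-1*13 + 15*13³) = 54*(-13 + 15*2197) = 54*(-13 + 32955) = 54*32942 = 1778868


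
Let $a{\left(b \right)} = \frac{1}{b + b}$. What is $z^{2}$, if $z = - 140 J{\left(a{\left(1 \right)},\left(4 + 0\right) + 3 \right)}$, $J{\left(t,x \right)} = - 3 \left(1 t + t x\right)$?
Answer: $2822400$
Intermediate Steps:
$a{\left(b \right)} = \frac{1}{2 b}$
$J{\left(t,x \right)} = - 3 t - 3 t x$ ($J{\left(t,x \right)} = - 3 \left(t + t x\right) = - 3 t - 3 t x$)
$z = 1680$ ($z = - 140 \left(- 3 \frac{1}{2 \cdot 1} \left(1 + \left(\left(4 + 0\right) + 3\right)\right)\right) = - 140 \left(- 3 \cdot \frac{1}{2} \cdot 1 \left(1 + \left(4 + 3\right)\right)\right) = - 140 \left(\left(-3\right) \frac{1}{2} \left(1 + 7\right)\right) = - 140 \left(\left(-3\right) \frac{1}{2} \cdot 8\right) = \left(-140\right) \left(-12\right) = 1680$)
$z^{2} = 1680^{2} = 2822400$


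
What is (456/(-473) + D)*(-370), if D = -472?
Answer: 82773440/473 ≈ 1.7500e+5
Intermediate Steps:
(456/(-473) + D)*(-370) = (456/(-473) - 472)*(-370) = (456*(-1/473) - 472)*(-370) = (-456/473 - 472)*(-370) = -223712/473*(-370) = 82773440/473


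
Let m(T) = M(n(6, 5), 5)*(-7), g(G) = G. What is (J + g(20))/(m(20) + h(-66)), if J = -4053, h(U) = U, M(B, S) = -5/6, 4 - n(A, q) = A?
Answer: 24198/361 ≈ 67.031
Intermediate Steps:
n(A, q) = 4 - A
M(B, S) = -⅚ (M(B, S) = -5*⅙ = -⅚)
m(T) = 35/6 (m(T) = -⅚*(-7) = 35/6)
(J + g(20))/(m(20) + h(-66)) = (-4053 + 20)/(35/6 - 66) = -4033/(-361/6) = -4033*(-6/361) = 24198/361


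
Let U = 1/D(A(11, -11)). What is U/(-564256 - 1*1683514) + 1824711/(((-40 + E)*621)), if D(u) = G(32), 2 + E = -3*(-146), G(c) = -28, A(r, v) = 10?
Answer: 9570238190923/1289779417080 ≈ 7.4201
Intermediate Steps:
E = 436 (E = -2 - 3*(-146) = -2 + 438 = 436)
D(u) = -28
U = -1/28 (U = 1/(-28) = -1/28 ≈ -0.035714)
U/(-564256 - 1*1683514) + 1824711/(((-40 + E)*621)) = -1/(28*(-564256 - 1*1683514)) + 1824711/(((-40 + 436)*621)) = -1/(28*(-564256 - 1683514)) + 1824711/((396*621)) = -1/28/(-2247770) + 1824711/245916 = -1/28*(-1/2247770) + 1824711*(1/245916) = 1/62937560 + 608237/81972 = 9570238190923/1289779417080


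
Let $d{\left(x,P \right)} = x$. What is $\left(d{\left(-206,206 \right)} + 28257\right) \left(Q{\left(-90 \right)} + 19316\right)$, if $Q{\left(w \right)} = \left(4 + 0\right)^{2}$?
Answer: $542281932$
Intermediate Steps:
$Q{\left(w \right)} = 16$ ($Q{\left(w \right)} = 4^{2} = 16$)
$\left(d{\left(-206,206 \right)} + 28257\right) \left(Q{\left(-90 \right)} + 19316\right) = \left(-206 + 28257\right) \left(16 + 19316\right) = 28051 \cdot 19332 = 542281932$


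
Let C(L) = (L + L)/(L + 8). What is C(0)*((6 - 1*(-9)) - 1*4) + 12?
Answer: 12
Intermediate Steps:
C(L) = 2*L/(8 + L) (C(L) = (2*L)/(8 + L) = 2*L/(8 + L))
C(0)*((6 - 1*(-9)) - 1*4) + 12 = (2*0/(8 + 0))*((6 - 1*(-9)) - 1*4) + 12 = (2*0/8)*((6 + 9) - 4) + 12 = (2*0*(1/8))*(15 - 4) + 12 = 0*11 + 12 = 0 + 12 = 12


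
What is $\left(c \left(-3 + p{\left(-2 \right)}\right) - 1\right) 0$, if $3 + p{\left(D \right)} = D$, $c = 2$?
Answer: $0$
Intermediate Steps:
$p{\left(D \right)} = -3 + D$
$\left(c \left(-3 + p{\left(-2 \right)}\right) - 1\right) 0 = \left(2 \left(-3 - 5\right) - 1\right) 0 = \left(2 \left(-8\right) - 1\right) 0 = \left(-16 - 1\right) 0 = \left(-17\right) 0 = 0$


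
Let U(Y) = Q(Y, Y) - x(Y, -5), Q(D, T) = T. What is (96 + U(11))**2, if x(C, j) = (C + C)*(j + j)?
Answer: 106929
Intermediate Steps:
x(C, j) = 4*C*j (x(C, j) = (2*C)*(2*j) = 4*C*j)
U(Y) = 21*Y (U(Y) = Y - 4*Y*(-5) = Y - (-20)*Y = Y + 20*Y = 21*Y)
(96 + U(11))**2 = (96 + 21*11)**2 = (96 + 231)**2 = 327**2 = 106929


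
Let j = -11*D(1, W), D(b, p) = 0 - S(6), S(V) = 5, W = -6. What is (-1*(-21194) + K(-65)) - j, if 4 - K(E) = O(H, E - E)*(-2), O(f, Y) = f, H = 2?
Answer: 21147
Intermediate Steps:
D(b, p) = -5 (D(b, p) = 0 - 1*5 = 0 - 5 = -5)
K(E) = 8 (K(E) = 4 - 2*(-2) = 4 - 1*(-4) = 4 + 4 = 8)
j = 55 (j = -11*(-5) = 55)
(-1*(-21194) + K(-65)) - j = (-1*(-21194) + 8) - 1*55 = (21194 + 8) - 55 = 21202 - 55 = 21147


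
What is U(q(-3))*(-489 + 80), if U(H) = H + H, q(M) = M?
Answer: 2454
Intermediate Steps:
U(H) = 2*H
U(q(-3))*(-489 + 80) = (2*(-3))*(-489 + 80) = -6*(-409) = 2454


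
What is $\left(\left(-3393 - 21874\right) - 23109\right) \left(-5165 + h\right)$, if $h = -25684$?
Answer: $1492351224$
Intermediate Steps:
$\left(\left(-3393 - 21874\right) - 23109\right) \left(-5165 + h\right) = \left(\left(-3393 - 21874\right) - 23109\right) \left(-5165 - 25684\right) = \left(\left(-3393 - 21874\right) - 23109\right) \left(-30849\right) = \left(-25267 - 23109\right) \left(-30849\right) = \left(-48376\right) \left(-30849\right) = 1492351224$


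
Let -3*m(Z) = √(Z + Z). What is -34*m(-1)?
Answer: 34*I*√2/3 ≈ 16.028*I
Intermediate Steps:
m(Z) = -√2*√Z/3 (m(Z) = -√(Z + Z)/3 = -√2*√Z/3)
-34*m(-1) = -(-34)*√2*√(-1)/3 = -(-34)*√2*I/3 = -(-34)*I*√2/3 = 34*I*√2/3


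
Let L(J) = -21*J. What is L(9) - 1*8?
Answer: -197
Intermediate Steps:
L(9) - 1*8 = -21*9 - 1*8 = -189 - 8 = -197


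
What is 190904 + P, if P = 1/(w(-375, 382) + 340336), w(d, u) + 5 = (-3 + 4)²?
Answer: 64970740129/340332 ≈ 1.9090e+5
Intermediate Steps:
w(d, u) = -4 (w(d, u) = -5 + (-3 + 4)² = -5 + 1² = -5 + 1 = -4)
P = 1/340332 (P = 1/(-4 + 340336) = 1/340332 ≈ 2.9383e-6)
190904 + P = 190904 + 1/340332 = 64970740129/340332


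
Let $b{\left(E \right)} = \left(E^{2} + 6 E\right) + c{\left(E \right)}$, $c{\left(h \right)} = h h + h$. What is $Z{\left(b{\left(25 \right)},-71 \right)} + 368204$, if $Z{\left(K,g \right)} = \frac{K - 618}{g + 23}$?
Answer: $\frac{5890995}{16} \approx 3.6819 \cdot 10^{5}$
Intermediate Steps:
$c{\left(h \right)} = h + h^{2}$ ($c{\left(h \right)} = h^{2} + h = h + h^{2}$)
$b{\left(E \right)} = E^{2} + 6 E + E \left(1 + E\right)$ ($b{\left(E \right)} = \left(E^{2} + 6 E\right) + E \left(1 + E\right) = E^{2} + 6 E + E \left(1 + E\right)$)
$Z{\left(K,g \right)} = \frac{-618 + K}{23 + g}$
$Z{\left(b{\left(25 \right)},-71 \right)} + 368204 = \frac{-618 + 25 \left(7 + 2 \cdot 25\right)}{23 - 71} + 368204 = \frac{-618 + 25 \left(7 + 50\right)}{-48} + 368204 = - \frac{-618 + 25 \cdot 57}{48} + 368204 = - \frac{-618 + 1425}{48} + 368204 = \left(- \frac{1}{48}\right) 807 + 368204 = - \frac{269}{16} + 368204 = \frac{5890995}{16}$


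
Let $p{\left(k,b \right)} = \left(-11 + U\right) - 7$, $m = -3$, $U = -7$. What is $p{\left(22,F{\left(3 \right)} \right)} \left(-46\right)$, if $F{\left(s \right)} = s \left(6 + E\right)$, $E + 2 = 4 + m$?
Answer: $1150$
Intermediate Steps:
$E = -1$ ($E = -2 + \left(4 - 3\right) = -2 + 1 = -1$)
$F{\left(s \right)} = 5 s$ ($F{\left(s \right)} = s \left(6 - 1\right) = s 5 = 5 s$)
$p{\left(k,b \right)} = -25$ ($p{\left(k,b \right)} = \left(-11 - 7\right) - 7 = -18 - 7 = -25$)
$p{\left(22,F{\left(3 \right)} \right)} \left(-46\right) = \left(-25\right) \left(-46\right) = 1150$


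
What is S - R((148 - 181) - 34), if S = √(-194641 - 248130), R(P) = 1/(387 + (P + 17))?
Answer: -1/337 + I*√442771 ≈ -0.0029674 + 665.41*I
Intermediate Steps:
R(P) = 1/(404 + P) (R(P) = 1/(387 + (17 + P)) = 1/(404 + P))
S = I*√442771 (S = √(-442771) = I*√442771 ≈ 665.41*I)
S - R((148 - 181) - 34) = I*√442771 - 1/(404 + ((148 - 181) - 34)) = I*√442771 - 1/(404 + (-33 - 34)) = I*√442771 - 1/(404 - 67) = I*√442771 - 1/337 = -1/337 + I*√442771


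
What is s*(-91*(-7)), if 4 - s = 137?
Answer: -84721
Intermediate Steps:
s = -133 (s = 4 - 1*137 = 4 - 137 = -133)
s*(-91*(-7)) = -(-12103)*(-7) = -133*637 = -84721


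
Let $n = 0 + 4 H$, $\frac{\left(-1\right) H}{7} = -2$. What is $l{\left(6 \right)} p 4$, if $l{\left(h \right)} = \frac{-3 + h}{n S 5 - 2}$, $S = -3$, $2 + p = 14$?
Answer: $- \frac{72}{421} \approx -0.17102$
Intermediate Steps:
$p = 12$ ($p = -2 + 14 = 12$)
$H = 14$ ($H = \left(-7\right) \left(-2\right) = 14$)
$n = 56$ ($n = 0 + 4 \cdot 14 = 0 + 56 = 56$)
$l{\left(h \right)} = \frac{3}{842} - \frac{h}{842}$ ($l{\left(h \right)} = \frac{-3 + h}{56 \left(-3\right) 5 - 2} = \frac{-3 + h}{\left(-168\right) 5 - 2} = \frac{-3 + h}{-840 - 2} = \frac{-3 + h}{-842} = \left(-3 + h\right) \left(- \frac{1}{842}\right) = \frac{3}{842} - \frac{h}{842}$)
$l{\left(6 \right)} p 4 = \left(\frac{3}{842} - \frac{3}{421}\right) 12 \cdot 4 = \left(- \frac{3}{842}\right) 12 \cdot 4 = \left(- \frac{18}{421}\right) 4 = - \frac{72}{421}$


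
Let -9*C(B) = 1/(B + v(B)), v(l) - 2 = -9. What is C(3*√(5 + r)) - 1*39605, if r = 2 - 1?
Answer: -1782232/45 - √6/15 ≈ -39605.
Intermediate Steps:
r = 1
v(l) = -7 (v(l) = 2 - 9 = -7)
C(B) = -1/(9*(-7 + B)) (C(B) = -1/(9*(B - 7)) = -1/(9*(-7 + B)))
C(3*√(5 + r)) - 1*39605 = -1/(-63 + 9*(3*√(5 + 1))) - 1*39605 = -1/(-63 + 9*(3*√6)) - 39605 = -1/(-63 + 27*√6) - 39605 = -39605 - 1/(-63 + 27*√6)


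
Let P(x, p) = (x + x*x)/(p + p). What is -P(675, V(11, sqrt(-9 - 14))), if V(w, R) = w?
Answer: -228150/11 ≈ -20741.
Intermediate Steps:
P(x, p) = (x + x**2)/(2*p) (P(x, p) = (x + x**2)/((2*p)) = (x + x**2)*(1/(2*p)) = (x + x**2)/(2*p))
-P(675, V(11, sqrt(-9 - 14))) = -675*(1 + 675)/(2*11) = -675*676/(2*11) = -1*228150/11 = -228150/11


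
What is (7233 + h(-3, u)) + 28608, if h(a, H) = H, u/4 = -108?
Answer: 35409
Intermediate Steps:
u = -432 (u = 4*(-108) = -432)
(7233 + h(-3, u)) + 28608 = (7233 - 432) + 28608 = 6801 + 28608 = 35409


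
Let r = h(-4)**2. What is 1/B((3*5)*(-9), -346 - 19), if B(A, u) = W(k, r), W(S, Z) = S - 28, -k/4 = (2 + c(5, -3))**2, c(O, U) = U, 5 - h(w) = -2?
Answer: -1/32 ≈ -0.031250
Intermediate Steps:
h(w) = 7 (h(w) = 5 - 1*(-2) = 5 + 2 = 7)
r = 49 (r = 7**2 = 49)
k = -4 (k = -4*(2 - 3)**2 = -4*(-1)**2 = -4*1 = -4)
W(S, Z) = -28 + S
B(A, u) = -32 (B(A, u) = -28 - 4 = -32)
1/B((3*5)*(-9), -346 - 19) = 1/(-32) = -1/32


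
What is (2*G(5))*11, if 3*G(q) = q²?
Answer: 550/3 ≈ 183.33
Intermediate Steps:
G(q) = q²/3
(2*G(5))*11 = (2*((⅓)*5²))*11 = (2*((⅓)*25))*11 = (2*(25/3))*11 = (50/3)*11 = 550/3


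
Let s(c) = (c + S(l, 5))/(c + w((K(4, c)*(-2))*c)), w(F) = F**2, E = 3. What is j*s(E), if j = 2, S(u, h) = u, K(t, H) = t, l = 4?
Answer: 14/579 ≈ 0.024180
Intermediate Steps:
s(c) = (4 + c)/(c + 64*c**2) (s(c) = (c + 4)/(c + ((4*(-2))*c)**2) = (4 + c)/(c + (-8*c)**2) = (4 + c)/(c + 64*c**2))
j*s(E) = 2*((4 + 3)/(3*(1 + 64*3))) = 2*((1/3)*7/(1 + 192)) = 2*((1/3)*7/193) = 2*((1/3)*(1/193)*7) = 2*(7/579) = 14/579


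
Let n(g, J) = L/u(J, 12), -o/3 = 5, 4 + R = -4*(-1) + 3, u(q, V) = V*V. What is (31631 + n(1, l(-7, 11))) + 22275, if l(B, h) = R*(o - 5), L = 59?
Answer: 7762523/144 ≈ 53906.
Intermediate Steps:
u(q, V) = V**2
R = 3 (R = -4 + (-4*(-1) + 3) = -4 + (4 + 3) = -4 + 7 = 3)
o = -15 (o = -3*5 = -15)
l(B, h) = -60 (l(B, h) = 3*(-15 - 5) = 3*(-20) = -60)
n(g, J) = 59/144 (n(g, J) = 59/(12**2) = 59/144)
(31631 + n(1, l(-7, 11))) + 22275 = (31631 + 59/144) + 22275 = 4554923/144 + 22275 = 7762523/144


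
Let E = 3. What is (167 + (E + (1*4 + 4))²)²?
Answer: 82944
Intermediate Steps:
(167 + (E + (1*4 + 4))²)² = (167 + (3 + (1*4 + 4))²)² = (167 + (3 + (4 + 4))²)² = (167 + (3 + 8)²)² = (167 + 11²)² = (167 + 121)² = 288² = 82944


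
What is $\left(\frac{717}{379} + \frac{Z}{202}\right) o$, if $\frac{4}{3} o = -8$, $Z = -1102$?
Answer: $\frac{818472}{38279} \approx 21.382$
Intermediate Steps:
$o = -6$ ($o = \frac{3}{4} \left(-8\right) = -6$)
$\left(\frac{717}{379} + \frac{Z}{202}\right) o = \left(\frac{717}{379} - \frac{1102}{202}\right) \left(-6\right) = \left(717 \cdot \frac{1}{379} - \frac{551}{101}\right) \left(-6\right) = \left(\frac{717}{379} - \frac{551}{101}\right) \left(-6\right) = \left(- \frac{136412}{38279}\right) \left(-6\right) = \frac{818472}{38279}$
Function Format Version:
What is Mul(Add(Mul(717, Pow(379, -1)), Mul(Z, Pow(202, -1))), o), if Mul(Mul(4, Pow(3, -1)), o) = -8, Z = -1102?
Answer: Rational(818472, 38279) ≈ 21.382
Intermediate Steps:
o = -6 (o = Mul(Rational(3, 4), -8) = -6)
Mul(Add(Mul(717, Pow(379, -1)), Mul(Z, Pow(202, -1))), o) = Mul(Add(Mul(717, Pow(379, -1)), Mul(-1102, Pow(202, -1))), -6) = Mul(Add(Mul(717, Rational(1, 379)), Mul(-1102, Rational(1, 202))), -6) = Mul(Add(Rational(717, 379), Rational(-551, 101)), -6) = Mul(Rational(-136412, 38279), -6) = Rational(818472, 38279)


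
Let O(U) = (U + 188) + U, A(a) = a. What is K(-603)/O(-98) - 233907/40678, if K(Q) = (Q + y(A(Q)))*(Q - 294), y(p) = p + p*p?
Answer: 6611709475821/162712 ≈ 4.0634e+7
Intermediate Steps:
y(p) = p + p²
K(Q) = (-294 + Q)*(Q + Q*(1 + Q)) (K(Q) = (Q + Q*(1 + Q))*(Q - 294) = (Q + Q*(1 + Q))*(-294 + Q) = (-294 + Q)*(Q + Q*(1 + Q)))
O(U) = 188 + 2*U (O(U) = (188 + U) + U = 188 + 2*U)
K(-603)/O(-98) - 233907/40678 = (-603*(-588 + (-603)² - 292*(-603)))/(188 + 2*(-98)) - 233907/40678 = (-603*(-588 + 363609 + 176076))/(188 - 196) - 233907*1/40678 = -603*539097/(-8) - 233907/40678 = -325075491*(-⅛) - 233907/40678 = 325075491/8 - 233907/40678 = 6611709475821/162712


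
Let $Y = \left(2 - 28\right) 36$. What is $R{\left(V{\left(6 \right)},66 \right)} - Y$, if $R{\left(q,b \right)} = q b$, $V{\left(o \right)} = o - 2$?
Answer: $1200$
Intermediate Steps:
$V{\left(o \right)} = -2 + o$
$Y = -936$ ($Y = \left(-26\right) 36 = -936$)
$R{\left(q,b \right)} = b q$
$R{\left(V{\left(6 \right)},66 \right)} - Y = 66 \left(-2 + 6\right) - -936 = 66 \cdot 4 + 936 = 264 + 936 = 1200$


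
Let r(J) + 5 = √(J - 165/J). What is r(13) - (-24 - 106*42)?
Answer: 4471 + 2*√13/13 ≈ 4471.6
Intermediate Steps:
r(J) = -5 + √(J - 165/J)
r(13) - (-24 - 106*42) = (-5 + √(13 - 165/13)) - (-24 - 106*42) = (-5 + √(13 - 165*1/13)) - (-24 - 4452) = (-5 + √(13 - 165/13)) - 1*(-4476) = (-5 + √(4/13)) + 4476 = (-5 + 2*√13/13) + 4476 = 4471 + 2*√13/13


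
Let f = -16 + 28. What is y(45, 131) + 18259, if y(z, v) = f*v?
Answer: 19831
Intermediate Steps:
f = 12
y(z, v) = 12*v
y(45, 131) + 18259 = 12*131 + 18259 = 1572 + 18259 = 19831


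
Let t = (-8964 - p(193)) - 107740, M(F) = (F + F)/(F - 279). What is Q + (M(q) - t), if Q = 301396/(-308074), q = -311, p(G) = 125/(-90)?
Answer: 95455383864751/817936470 ≈ 1.1670e+5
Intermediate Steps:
p(G) = -25/18 (p(G) = 125*(-1/90) = -25/18)
Q = -150698/154037 (Q = 301396*(-1/308074) = -150698/154037 ≈ -0.97832)
M(F) = 2*F/(-279 + F) (M(F) = (2*F)/(-279 + F) = 2*F/(-279 + F))
t = -2100647/18 (t = (-8964 - 1*(-25/18)) - 107740 = (-8964 + 25/18) - 107740 = -161327/18 - 107740 = -2100647/18 ≈ -1.1670e+5)
Q + (M(q) - t) = -150698/154037 + (2*(-311)/(-279 - 311) - 1*(-2100647/18)) = -150698/154037 + (2*(-311)/(-590) + 2100647/18) = -150698/154037 + (2*(-311)*(-1/590) + 2100647/18) = -150698/154037 + (311/295 + 2100647/18) = -150698/154037 + 619696463/5310 = 95455383864751/817936470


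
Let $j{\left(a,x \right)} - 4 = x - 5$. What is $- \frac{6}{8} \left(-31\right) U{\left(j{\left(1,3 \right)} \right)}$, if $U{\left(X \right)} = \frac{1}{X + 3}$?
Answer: $\frac{93}{20} \approx 4.65$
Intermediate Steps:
$j{\left(a,x \right)} = -1 + x$ ($j{\left(a,x \right)} = 4 + \left(x - 5\right) = 4 + \left(-5 + x\right) = -1 + x$)
$U{\left(X \right)} = \frac{1}{3 + X}$
$- \frac{6}{8} \left(-31\right) U{\left(j{\left(1,3 \right)} \right)} = \frac{- \frac{6}{8} \left(-31\right)}{3 + \left(-1 + 3\right)} = \frac{\left(-6\right) \frac{1}{8} \left(-31\right)}{3 + 2} = \frac{\left(- \frac{3}{4}\right) \left(-31\right)}{5} = \frac{93}{4} \cdot \frac{1}{5} = \frac{93}{20}$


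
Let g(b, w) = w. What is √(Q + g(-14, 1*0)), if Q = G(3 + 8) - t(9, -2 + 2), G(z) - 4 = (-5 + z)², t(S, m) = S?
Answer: √31 ≈ 5.5678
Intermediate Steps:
G(z) = 4 + (-5 + z)²
Q = 31 (Q = (4 + (-5 + (3 + 8))²) - 1*9 = (4 + (-5 + 11)²) - 9 = (4 + 6²) - 9 = (4 + 36) - 9 = 40 - 9 = 31)
√(Q + g(-14, 1*0)) = √(31 + 1*0) = √(31 + 0) = √31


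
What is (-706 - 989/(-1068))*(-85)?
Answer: 64006615/1068 ≈ 59931.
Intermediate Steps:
(-706 - 989/(-1068))*(-85) = (-706 - 989*(-1/1068))*(-85) = (-706 + 989/1068)*(-85) = -753019/1068*(-85) = 64006615/1068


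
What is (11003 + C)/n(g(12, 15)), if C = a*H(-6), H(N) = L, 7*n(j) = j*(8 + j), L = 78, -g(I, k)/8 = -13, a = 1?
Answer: 11081/1664 ≈ 6.6593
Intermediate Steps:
g(I, k) = 104 (g(I, k) = -8*(-13) = 104)
n(j) = j*(8 + j)/7 (n(j) = (j*(8 + j))/7 = j*(8 + j)/7)
H(N) = 78
C = 78 (C = 1*78 = 78)
(11003 + C)/n(g(12, 15)) = (11003 + 78)/(((⅐)*104*(8 + 104))) = 11081/(((⅐)*104*112)) = 11081/1664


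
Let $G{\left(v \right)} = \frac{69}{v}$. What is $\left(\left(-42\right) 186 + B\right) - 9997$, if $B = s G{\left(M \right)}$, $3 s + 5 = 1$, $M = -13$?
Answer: $- \frac{231425}{13} \approx -17802.0$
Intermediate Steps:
$s = - \frac{4}{3}$ ($s = - \frac{5}{3} + \frac{1}{3} \cdot 1 = - \frac{5}{3} + \frac{1}{3} = - \frac{4}{3} \approx -1.3333$)
$B = \frac{92}{13}$ ($B = - \frac{4 \frac{69}{-13}}{3} = - \frac{4 \cdot 69 \left(- \frac{1}{13}\right)}{3} = \left(- \frac{4}{3}\right) \left(- \frac{69}{13}\right) = \frac{92}{13} \approx 7.0769$)
$\left(\left(-42\right) 186 + B\right) - 9997 = \left(\left(-42\right) 186 + \frac{92}{13}\right) - 9997 = \left(-7812 + \frac{92}{13}\right) - 9997 = - \frac{101464}{13} - 9997 = - \frac{231425}{13}$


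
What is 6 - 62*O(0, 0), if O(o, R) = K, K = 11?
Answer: -676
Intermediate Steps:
O(o, R) = 11
6 - 62*O(0, 0) = 6 - 62*11 = 6 - 682 = -676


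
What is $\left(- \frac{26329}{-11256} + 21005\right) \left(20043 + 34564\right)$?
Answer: $\frac{1844613608809}{1608} \approx 1.1471 \cdot 10^{9}$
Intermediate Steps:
$\left(- \frac{26329}{-11256} + 21005\right) \left(20043 + 34564\right) = \left(\left(-26329\right) \left(- \frac{1}{11256}\right) + 21005\right) 54607 = \left(\frac{26329}{11256} + 21005\right) 54607 = \frac{236458609}{11256} \cdot 54607 = \frac{1844613608809}{1608}$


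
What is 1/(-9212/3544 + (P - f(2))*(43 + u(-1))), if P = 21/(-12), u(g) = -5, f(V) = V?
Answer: -443/64279 ≈ -0.0068918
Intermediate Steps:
P = -7/4 (P = 21*(-1/12) = -7/4 ≈ -1.7500)
1/(-9212/3544 + (P - f(2))*(43 + u(-1))) = 1/(-9212/3544 + (-7/4 - 1*2)*(43 - 5)) = 1/(-9212*1/3544 + (-7/4 - 2)*38) = 1/(-2303/886 - 15/4*38) = 1/(-2303/886 - 285/2) = 1/(-64279/443) = -443/64279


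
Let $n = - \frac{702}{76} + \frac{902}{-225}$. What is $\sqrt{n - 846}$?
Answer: $\frac{i \sqrt{279168938}}{570} \approx 29.313 i$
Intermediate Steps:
$n = - \frac{113251}{8550}$ ($n = \left(-702\right) \frac{1}{76} + 902 \left(- \frac{1}{225}\right) = - \frac{351}{38} - \frac{902}{225} = - \frac{113251}{8550} \approx -13.246$)
$\sqrt{n - 846} = \sqrt{- \frac{113251}{8550} - 846} = \sqrt{- \frac{7346551}{8550}} = \frac{i \sqrt{279168938}}{570}$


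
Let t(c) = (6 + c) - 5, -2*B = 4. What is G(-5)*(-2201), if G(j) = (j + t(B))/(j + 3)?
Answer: -6603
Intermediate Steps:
B = -2 (B = -½*4 = -2)
t(c) = 1 + c
G(j) = (-1 + j)/(3 + j) (G(j) = (j + (1 - 2))/(j + 3) = (j - 1)/(3 + j) = (-1 + j)/(3 + j))
G(-5)*(-2201) = ((-1 - 5)/(3 - 5))*(-2201) = (-6/(-2))*(-2201) = -½*(-6)*(-2201) = 3*(-2201) = -6603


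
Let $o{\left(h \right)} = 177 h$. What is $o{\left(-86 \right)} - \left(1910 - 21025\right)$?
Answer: $3893$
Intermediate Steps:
$o{\left(-86 \right)} - \left(1910 - 21025\right) = 177 \left(-86\right) - \left(1910 - 21025\right) = -15222 - \left(1910 - 21025\right) = -15222 - -19115 = -15222 + 19115 = 3893$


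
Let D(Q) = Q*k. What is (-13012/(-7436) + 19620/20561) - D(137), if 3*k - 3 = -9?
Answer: 10576432839/38222899 ≈ 276.70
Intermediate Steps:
k = -2 (k = 1 + (⅓)*(-9) = 1 - 3 = -2)
D(Q) = -2*Q (D(Q) = Q*(-2) = -2*Q)
(-13012/(-7436) + 19620/20561) - D(137) = (-13012/(-7436) + 19620/20561) - (-2)*137 = (-13012*(-1/7436) + 19620*(1/20561)) - 1*(-274) = (3253/1859 + 19620/20561) + 274 = 103358513/38222899 + 274 = 10576432839/38222899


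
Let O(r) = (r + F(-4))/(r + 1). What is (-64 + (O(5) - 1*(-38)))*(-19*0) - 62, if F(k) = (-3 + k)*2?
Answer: -62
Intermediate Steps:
F(k) = -6 + 2*k
O(r) = (-14 + r)/(1 + r) (O(r) = (r + (-6 + 2*(-4)))/(r + 1) = (r + (-6 - 8))/(1 + r) = (r - 14)/(1 + r) = (-14 + r)/(1 + r))
(-64 + (O(5) - 1*(-38)))*(-19*0) - 62 = (-64 + ((-14 + 5)/(1 + 5) - 1*(-38)))*(-19*0) - 62 = (-64 + (-9/6 + 38))*0 - 62 = (-64 + ((1/6)*(-9) + 38))*0 - 62 = (-64 + (-3/2 + 38))*0 - 62 = (-64 + 73/2)*0 - 62 = -55/2*0 - 62 = 0 - 62 = -62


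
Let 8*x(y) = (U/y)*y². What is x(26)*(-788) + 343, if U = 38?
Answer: -96975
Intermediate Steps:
x(y) = 19*y/4 (x(y) = ((38/y)*y²)/8 = (38*y)/8 = 19*y/4)
x(26)*(-788) + 343 = ((19/4)*26)*(-788) + 343 = (247/2)*(-788) + 343 = -97318 + 343 = -96975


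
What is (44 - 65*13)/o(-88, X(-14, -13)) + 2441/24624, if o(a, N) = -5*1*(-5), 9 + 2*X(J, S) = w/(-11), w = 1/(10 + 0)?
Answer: -19662799/615600 ≈ -31.941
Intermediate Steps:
w = ⅒ (w = 1/10 = ⅒ ≈ 0.10000)
X(J, S) = -991/220 (X(J, S) = -9/2 + ((⅒)/(-11))/2 = -9/2 + ((⅒)*(-1/11))/2 = -9/2 + (½)*(-1/110) = -9/2 - 1/220 = -991/220)
o(a, N) = 25 (o(a, N) = -5*(-5) = 25)
(44 - 65*13)/o(-88, X(-14, -13)) + 2441/24624 = (44 - 65*13)/25 + 2441/24624 = (44 - 845)*(1/25) + 2441*(1/24624) = -801*1/25 + 2441/24624 = -801/25 + 2441/24624 = -19662799/615600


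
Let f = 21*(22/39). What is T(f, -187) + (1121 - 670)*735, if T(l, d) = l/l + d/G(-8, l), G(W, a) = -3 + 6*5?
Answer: 8949935/27 ≈ 3.3148e+5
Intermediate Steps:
f = 154/13 (f = 21*(22*(1/39)) = 21*(22/39) = 154/13 ≈ 11.846)
G(W, a) = 27 (G(W, a) = -3 + 30 = 27)
T(l, d) = 1 + d/27 (T(l, d) = l/l + d/27 = 1 + d*(1/27) = 1 + d/27)
T(f, -187) + (1121 - 670)*735 = (1 + (1/27)*(-187)) + (1121 - 670)*735 = (1 - 187/27) + 451*735 = -160/27 + 331485 = 8949935/27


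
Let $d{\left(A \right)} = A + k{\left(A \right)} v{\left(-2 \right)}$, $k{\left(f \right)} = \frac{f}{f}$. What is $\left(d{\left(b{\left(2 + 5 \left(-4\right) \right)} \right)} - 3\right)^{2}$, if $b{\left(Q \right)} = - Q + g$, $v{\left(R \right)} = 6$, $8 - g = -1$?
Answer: $900$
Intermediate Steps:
$g = 9$ ($g = 8 - -1 = 8 + 1 = 9$)
$k{\left(f \right)} = 1$
$b{\left(Q \right)} = 9 - Q$ ($b{\left(Q \right)} = - Q + 9 = 9 - Q$)
$d{\left(A \right)} = 6 + A$ ($d{\left(A \right)} = A + 1 \cdot 6 = A + 6 = 6 + A$)
$\left(d{\left(b{\left(2 + 5 \left(-4\right) \right)} \right)} - 3\right)^{2} = \left(\left(6 + \left(9 - \left(2 + 5 \left(-4\right)\right)\right)\right) - 3\right)^{2} = \left(\left(6 + \left(9 - \left(2 - 20\right)\right)\right) - 3\right)^{2} = \left(\left(6 + \left(9 - -18\right)\right) - 3\right)^{2} = \left(\left(6 + \left(9 + 18\right)\right) - 3\right)^{2} = \left(\left(6 + 27\right) - 3\right)^{2} = \left(33 - 3\right)^{2} = 30^{2} = 900$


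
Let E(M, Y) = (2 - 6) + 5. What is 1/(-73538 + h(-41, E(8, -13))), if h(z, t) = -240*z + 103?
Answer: -1/63595 ≈ -1.5725e-5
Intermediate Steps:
E(M, Y) = 1 (E(M, Y) = -4 + 5 = 1)
h(z, t) = 103 - 240*z
1/(-73538 + h(-41, E(8, -13))) = 1/(-73538 + (103 - 240*(-41))) = 1/(-73538 + (103 + 9840)) = 1/(-73538 + 9943) = 1/(-63595) = -1/63595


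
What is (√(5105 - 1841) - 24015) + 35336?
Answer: 11321 + 8*√51 ≈ 11378.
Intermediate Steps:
(√(5105 - 1841) - 24015) + 35336 = (√3264 - 24015) + 35336 = (8*√51 - 24015) + 35336 = (-24015 + 8*√51) + 35336 = 11321 + 8*√51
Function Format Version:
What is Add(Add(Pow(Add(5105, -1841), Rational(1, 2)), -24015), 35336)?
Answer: Add(11321, Mul(8, Pow(51, Rational(1, 2)))) ≈ 11378.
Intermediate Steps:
Add(Add(Pow(Add(5105, -1841), Rational(1, 2)), -24015), 35336) = Add(Add(Pow(3264, Rational(1, 2)), -24015), 35336) = Add(Add(Mul(8, Pow(51, Rational(1, 2))), -24015), 35336) = Add(Add(-24015, Mul(8, Pow(51, Rational(1, 2)))), 35336) = Add(11321, Mul(8, Pow(51, Rational(1, 2))))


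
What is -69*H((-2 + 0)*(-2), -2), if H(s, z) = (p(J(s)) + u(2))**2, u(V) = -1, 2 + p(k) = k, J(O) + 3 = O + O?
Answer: -276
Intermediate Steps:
J(O) = -3 + 2*O (J(O) = -3 + (O + O) = -3 + 2*O)
p(k) = -2 + k
H(s, z) = (-6 + 2*s)**2 (H(s, z) = ((-2 + (-3 + 2*s)) - 1)**2 = ((-5 + 2*s) - 1)**2 = (-6 + 2*s)**2)
-69*H((-2 + 0)*(-2), -2) = -276*(-3 + (-2 + 0)*(-2))**2 = -276*(-3 - 2*(-2))**2 = -276*(-3 + 4)**2 = -276*1**2 = -276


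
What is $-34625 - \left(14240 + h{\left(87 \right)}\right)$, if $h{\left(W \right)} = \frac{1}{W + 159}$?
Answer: $- \frac{12020791}{246} \approx -48865.0$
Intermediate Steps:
$h{\left(W \right)} = \frac{1}{159 + W}$
$-34625 - \left(14240 + h{\left(87 \right)}\right) = -34625 - \left(14240 + \frac{1}{159 + 87}\right) = -34625 - \frac{3503041}{246} = - \frac{12020791}{246}$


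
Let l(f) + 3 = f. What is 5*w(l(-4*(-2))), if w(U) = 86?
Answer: 430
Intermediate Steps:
l(f) = -3 + f
5*w(l(-4*(-2))) = 5*86 = 430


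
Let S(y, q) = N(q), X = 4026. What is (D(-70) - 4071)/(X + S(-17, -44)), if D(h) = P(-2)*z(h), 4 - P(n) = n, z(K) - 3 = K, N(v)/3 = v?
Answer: -1491/1298 ≈ -1.1487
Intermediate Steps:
N(v) = 3*v
S(y, q) = 3*q
z(K) = 3 + K
P(n) = 4 - n
D(h) = 18 + 6*h (D(h) = (4 - 1*(-2))*(3 + h) = (4 + 2)*(3 + h) = 6*(3 + h) = 18 + 6*h)
(D(-70) - 4071)/(X + S(-17, -44)) = ((18 + 6*(-70)) - 4071)/(4026 + 3*(-44)) = ((18 - 420) - 4071)/(4026 - 132) = (-402 - 4071)/3894 = -4473*1/3894 = -1491/1298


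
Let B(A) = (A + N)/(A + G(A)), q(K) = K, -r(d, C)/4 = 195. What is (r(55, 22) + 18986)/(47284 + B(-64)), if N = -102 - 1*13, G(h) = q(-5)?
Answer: 1256214/3262775 ≈ 0.38501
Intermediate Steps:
r(d, C) = -780 (r(d, C) = -4*195 = -780)
G(h) = -5
N = -115 (N = -102 - 13 = -115)
B(A) = (-115 + A)/(-5 + A) (B(A) = (A - 115)/(A - 5) = (-115 + A)/(-5 + A))
(r(55, 22) + 18986)/(47284 + B(-64)) = (-780 + 18986)/(47284 + (-115 - 64)/(-5 - 64)) = 18206/(47284 - 179/(-69)) = 18206/(47284 - 1/69*(-179)) = 18206/(47284 + 179/69) = 18206/(3262775/69) = 18206*(69/3262775) = 1256214/3262775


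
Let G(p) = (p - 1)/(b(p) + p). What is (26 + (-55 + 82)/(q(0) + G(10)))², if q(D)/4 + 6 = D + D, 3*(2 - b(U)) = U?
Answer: 24403600/39601 ≈ 616.24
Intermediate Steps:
b(U) = 2 - U/3
q(D) = -24 + 8*D (q(D) = -24 + 4*(D + D) = -24 + 4*(2*D) = -24 + 8*D)
G(p) = (-1 + p)/(2 + 2*p/3) (G(p) = (p - 1)/((2 - p/3) + p) = (-1 + p)/(2 + 2*p/3))
(26 + (-55 + 82)/(q(0) + G(10)))² = (26 + (-55 + 82)/((-24 + 8*0) + 3*(-1 + 10)/(2*(3 + 10))))² = (26 + 27/((-24 + 0) + (3/2)*9/13))² = (26 + 27/(-24 + (3/2)*(1/13)*9))² = (26 + 27/(-24 + 27/26))² = (26 + 27/(-597/26))² = (26 + 27*(-26/597))² = (26 - 234/199)² = (4940/199)² = 24403600/39601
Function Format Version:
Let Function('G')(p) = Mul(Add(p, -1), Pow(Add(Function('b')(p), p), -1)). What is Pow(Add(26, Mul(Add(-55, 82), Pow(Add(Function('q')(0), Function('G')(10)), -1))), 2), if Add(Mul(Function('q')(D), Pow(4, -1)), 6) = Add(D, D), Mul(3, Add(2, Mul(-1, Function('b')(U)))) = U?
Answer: Rational(24403600, 39601) ≈ 616.24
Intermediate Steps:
Function('b')(U) = Add(2, Mul(Rational(-1, 3), U))
Function('q')(D) = Add(-24, Mul(8, D)) (Function('q')(D) = Add(-24, Mul(4, Add(D, D))) = Add(-24, Mul(4, Mul(2, D))) = Add(-24, Mul(8, D)))
Function('G')(p) = Mul(Pow(Add(2, Mul(Rational(2, 3), p)), -1), Add(-1, p)) (Function('G')(p) = Mul(Add(p, -1), Pow(Add(Add(2, Mul(Rational(-1, 3), p)), p), -1)) = Mul(Add(-1, p), Pow(Add(2, Mul(Rational(2, 3), p)), -1)) = Mul(Pow(Add(2, Mul(Rational(2, 3), p)), -1), Add(-1, p)))
Pow(Add(26, Mul(Add(-55, 82), Pow(Add(Function('q')(0), Function('G')(10)), -1))), 2) = Pow(Add(26, Mul(Add(-55, 82), Pow(Add(Add(-24, Mul(8, 0)), Mul(Rational(3, 2), Pow(Add(3, 10), -1), Add(-1, 10))), -1))), 2) = Pow(Add(26, Mul(27, Pow(Add(Add(-24, 0), Mul(Rational(3, 2), Pow(13, -1), 9)), -1))), 2) = Pow(Add(26, Mul(27, Pow(Add(-24, Mul(Rational(3, 2), Rational(1, 13), 9)), -1))), 2) = Pow(Add(26, Mul(27, Pow(Add(-24, Rational(27, 26)), -1))), 2) = Pow(Add(26, Mul(27, Pow(Rational(-597, 26), -1))), 2) = Pow(Add(26, Mul(27, Rational(-26, 597))), 2) = Pow(Add(26, Rational(-234, 199)), 2) = Pow(Rational(4940, 199), 2) = Rational(24403600, 39601)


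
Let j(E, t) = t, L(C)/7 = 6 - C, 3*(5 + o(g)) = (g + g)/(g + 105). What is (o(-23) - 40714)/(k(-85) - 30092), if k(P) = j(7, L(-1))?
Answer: 5008460/3695289 ≈ 1.3554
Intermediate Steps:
o(g) = -5 + 2*g/(3*(105 + g)) (o(g) = -5 + ((g + g)/(g + 105))/3 = -5 + ((2*g)/(105 + g))/3 = -5 + (2*g/(105 + g))/3 = -5 + 2*g/(3*(105 + g)))
L(C) = 42 - 7*C (L(C) = 7*(6 - C) = 42 - 7*C)
k(P) = 49 (k(P) = 42 - 7*(-1) = 42 + 7 = 49)
(o(-23) - 40714)/(k(-85) - 30092) = ((-1575 - 13*(-23))/(3*(105 - 23)) - 40714)/(49 - 30092) = ((⅓)*(-1575 + 299)/82 - 40714)/(-30043) = ((⅓)*(1/82)*(-1276) - 40714)*(-1/30043) = (-638/123 - 40714)*(-1/30043) = -5008460/123*(-1/30043) = 5008460/3695289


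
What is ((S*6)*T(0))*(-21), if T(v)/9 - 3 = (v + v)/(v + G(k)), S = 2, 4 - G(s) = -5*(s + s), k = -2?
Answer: -6804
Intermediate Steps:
G(s) = 4 + 10*s (G(s) = 4 - (-5)*(s + s) = 4 - (-5)*2*s = 4 - (-10)*s = 4 + 10*s)
T(v) = 27 + 18*v/(-16 + v) (T(v) = 27 + 9*((v + v)/(v + (4 + 10*(-2)))) = 27 + 9*((2*v)/(v + (4 - 20))) = 27 + 9*((2*v)/(v - 16)) = 27 + 9*((2*v)/(-16 + v)) = 27 + 9*(2*v/(-16 + v)) = 27 + 18*v/(-16 + v))
((S*6)*T(0))*(-21) = ((2*6)*(9*(-48 + 5*0)/(-16 + 0)))*(-21) = (12*(9*(-48 + 0)/(-16)))*(-21) = (12*(9*(-1/16)*(-48)))*(-21) = (12*27)*(-21) = 324*(-21) = -6804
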